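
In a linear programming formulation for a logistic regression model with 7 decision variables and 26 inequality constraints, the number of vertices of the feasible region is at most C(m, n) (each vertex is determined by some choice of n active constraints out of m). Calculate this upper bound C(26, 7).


Each vertex corresponds to some choice of n active constraints out of m, so the number of vertices is at most C(m, n) = m! / (n!(m-n)!).
m = 26, n = 7
Numerator: 26 * 25 * 24 * 23 * 22 * 21 * 20
Denominator: 7! = 5040
C(26, 7) = 657800


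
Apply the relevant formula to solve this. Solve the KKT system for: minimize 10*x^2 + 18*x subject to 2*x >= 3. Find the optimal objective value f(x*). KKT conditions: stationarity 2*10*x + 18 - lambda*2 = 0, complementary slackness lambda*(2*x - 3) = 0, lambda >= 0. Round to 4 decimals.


Step 1: Try lambda = 0 (constraint inactive).
x_unc = -18/(2*10) = -0.9
Check: 2*-0.9 = -1.8 < 3 -- violated!
Step 2: Constraint must be active: 2*x = 3
x* = 3/2 = 1.5
lambda = (2*10*1.5 + 18)/2 = 24.0
Step 3: Compute optimal value.
f(x*) = 10*1.5^2 + 18*1.5 = 49.5


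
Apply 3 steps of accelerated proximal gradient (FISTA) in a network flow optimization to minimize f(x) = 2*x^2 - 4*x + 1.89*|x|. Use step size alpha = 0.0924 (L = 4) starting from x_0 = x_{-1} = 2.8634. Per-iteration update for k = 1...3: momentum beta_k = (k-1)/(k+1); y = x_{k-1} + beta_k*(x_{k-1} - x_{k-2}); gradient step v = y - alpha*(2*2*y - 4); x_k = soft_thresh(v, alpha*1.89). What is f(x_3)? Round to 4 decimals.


FISTA on f(x) = 2*x^2 - 4*x + 1.89*|x|
L = 4, alpha = 0.0924
Iteration 1: beta = 0.0, y = 2.8634 + 0.0*(2.8634 - 2.8634) = 2.8634
  grad(y) = 7.4536, v = y - alpha*grad = 2.1747
  prox(v) = soft_thresh(2.1747, 0.1746) = 2.0001
Iteration 2: beta = 0.3333, y = 2.0001 + 0.3333*(2.0001 - 2.8634) = 1.7123
  grad(y) = 2.8491, v = y - alpha*grad = 1.449
  prox(v) = soft_thresh(1.449, 0.1746) = 1.2744
Iteration 3: beta = 0.5, y = 1.2744 + 0.5*(1.2744 - 2.0001) = 0.9115
  grad(y) = -0.3538, v = y - alpha*grad = 0.9442
  prox(v) = soft_thresh(0.9442, 0.1746) = 0.7696
f(x_3) = 2*0.7696^2 - 4*0.7696 + 1.89*|0.7696| = -0.4393


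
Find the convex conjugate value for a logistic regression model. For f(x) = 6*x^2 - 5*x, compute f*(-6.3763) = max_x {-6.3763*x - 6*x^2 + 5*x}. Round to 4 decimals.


f*(y) = sup_x {y*x - a*x^2 - b*x} = sup_x {(y-b)*x - a*x^2}
FOC: (y - b) - 2a*x = 0 => x* = (y - b)/(2a)
x* = (-6.3763 + 5)/(2*6) = -0.1147
f*(-6.3763) = (y-b)^2/(4a) = (-6.3763 + 5)^2/(4*6)
= 1.8942/24 = 0.0789


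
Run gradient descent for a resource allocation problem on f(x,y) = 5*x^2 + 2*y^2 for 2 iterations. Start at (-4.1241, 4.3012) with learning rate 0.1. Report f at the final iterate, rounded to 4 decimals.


Gradient descent on f(x,y) = 5*x^2 + 2*y^2.
Starting point: (-4.1241, 4.3012), alpha = 0.1
Step 1: grad_x = 2*5*-4.1241 = -41.241, grad_y = 2*2*4.3012 = 17.2048
  x_1 = -4.1241 - 0.1*-41.241 = 0.0
  y_1 = 4.3012 - 0.1*17.2048 = 2.5807
Step 2: grad_x = 2*5*0.0 = 0.0, grad_y = 2*2*2.5807 = 10.3229
  x_2 = 0.0 - 0.1*0.0 = 0.0
  y_2 = 2.5807 - 0.1*10.3229 = 1.5484
f(0.0, 1.5484) = 5*0.0^2 + 2*1.5484^2 = 4.7953


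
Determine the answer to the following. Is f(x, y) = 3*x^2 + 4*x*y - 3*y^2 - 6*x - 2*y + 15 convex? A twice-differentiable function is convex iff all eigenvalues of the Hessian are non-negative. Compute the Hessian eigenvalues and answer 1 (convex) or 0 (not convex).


The Hessian of f(x,y) = 3*x^2 + 4*x*y - 3*y^2 - 6*x - 2*y + 15 is:
H = [[6, 4], [4, -6]]
Trace = 6 - 6 = 0
Determinant = 6*-6 - (4)^2 = -52
Discriminant = (0)^2 - 4*-52 = 208.0
Eigenvalues: lambda_1 = -7.2111, lambda_2 = 7.2111
The function is not convex.

0


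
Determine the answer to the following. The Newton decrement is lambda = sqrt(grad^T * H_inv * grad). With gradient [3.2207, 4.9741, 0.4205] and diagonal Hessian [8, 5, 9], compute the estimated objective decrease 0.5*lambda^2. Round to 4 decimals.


Step 1: H is diagonal, so H^(-1) * g = [0.4026, 0.9948, 0.0467].
Step 2: g^T H^(-1) g = sum_i g_i^2 / H_ii
  = (3.2207)^2/8 + (4.9741)^2/5 + (0.4205)^2/9
  = 1.2966 + 4.9483 + 0.0196 = 6.2646
Step 3: Objective decrease = 0.5 * g^T H^(-1) g = 3.1323


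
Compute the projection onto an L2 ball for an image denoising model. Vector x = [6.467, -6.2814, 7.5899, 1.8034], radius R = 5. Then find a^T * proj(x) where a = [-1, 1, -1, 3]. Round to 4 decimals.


Step 1: Compute ||x|| (intermediates to 6 decimals).
||x|| = sqrt(6.467^2 + (-6.2814)^2 + 7.5899^2 + 1.8034^2) = 11.922118
Step 2: Project.
Since ||x|| > R, scale = R/||x|| = 5/11.922118 = 0.419389, proj(x) = scale * x
proj(x) = [2.712189, -2.63435, 3.183121, 0.756326]
Step 3: Dot product.
a^T * proj(x) = -1*2.712189 + 1*(-2.63435) - 1*3.183121 + 3*0.756326 = -6.2607


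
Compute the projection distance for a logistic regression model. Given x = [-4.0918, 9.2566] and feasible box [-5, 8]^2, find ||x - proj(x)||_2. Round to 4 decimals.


Project each component onto [-5, 8].
clip(-4.0918) = -4.0918, clip(9.2566) = 8.0
Projection = [-4.0918, 8.0]
Squared diffs: [0.0, 1.579]
Distance = sqrt(1.579) = 1.2566


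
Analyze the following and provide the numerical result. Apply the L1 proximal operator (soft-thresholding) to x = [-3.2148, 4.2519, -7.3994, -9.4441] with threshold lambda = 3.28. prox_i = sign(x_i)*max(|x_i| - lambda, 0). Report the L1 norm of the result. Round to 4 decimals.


Soft-thresholding with lambda = 3.28:
prox(-3.2148) = sign(-3.2148)*max(|-3.2148| - 3.28, 0) = 0.0
prox(4.2519) = sign(4.2519)*max(|4.2519| - 3.28, 0) = 0.9719
prox(-7.3994) = sign(-7.3994)*max(|-7.3994| - 3.28, 0) = -4.1194
prox(-9.4441) = sign(-9.4441)*max(|-9.4441| - 3.28, 0) = -6.1641
prox(x) = [0.0, 0.9719, -4.1194, -6.1641]
||prox(x)||_1 = 0.0 + 0.9719 + 4.1194 + 6.1641 = 11.2554


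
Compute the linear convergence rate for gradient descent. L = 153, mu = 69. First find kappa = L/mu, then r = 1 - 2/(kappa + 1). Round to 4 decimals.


Step 1: Compute the condition number.
kappa = L/mu = 153/69 = 2.2174
Step 2: Compute the convergence rate.
r = 1 - 2/(kappa + 1) = 1 - 2*mu/(L + mu) = (L - mu)/(L + mu) = 84/222 = 0.3784


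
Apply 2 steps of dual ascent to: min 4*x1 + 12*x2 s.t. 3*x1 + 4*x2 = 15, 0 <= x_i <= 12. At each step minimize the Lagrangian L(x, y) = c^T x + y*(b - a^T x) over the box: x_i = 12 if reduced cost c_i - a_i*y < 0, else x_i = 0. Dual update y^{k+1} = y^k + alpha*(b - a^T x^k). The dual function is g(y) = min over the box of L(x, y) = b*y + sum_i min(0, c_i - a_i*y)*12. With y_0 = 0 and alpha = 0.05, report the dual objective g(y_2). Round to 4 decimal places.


Dual ascent for LP: min 4*x1 + 12*x2, 3*x1 + 4*x2 = 15, 0 <= x_i <= 12
Step 1: y^k = 0.0, reduced costs: (4.0, 12.0)
  x^k = (0.0, 0.0), subgradient = b - a^T x = 15.0
  y^{k+1} = 0.0 + 0.05*15.0 = 0.75
Step 2: y^k = 0.75, reduced costs: (1.75, 9.0)
  x^k = (0.0, 0.0), subgradient = b - a^T x = 15.0
  y^{k+1} = 0.75 + 0.05*15.0 = 1.5
Dual objective at y_2 = 1.5: reduced costs (-0.5, 6.0), box minimizer x = (12.0, 0.0)
g(y_2) = b*y + (c1 - a1*y)*x1 + (c2 - a2*y)*x2 = 15*1.5 + (-0.5)*12.0 + 6.0*0.0 = 22.5 - 6.0 + 0.0 = 16.5


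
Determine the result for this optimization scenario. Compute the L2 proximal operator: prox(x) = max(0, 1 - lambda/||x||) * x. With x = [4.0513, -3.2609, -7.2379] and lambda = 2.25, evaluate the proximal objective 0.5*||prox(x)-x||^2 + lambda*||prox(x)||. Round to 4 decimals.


Step 1: Compute ||x||.
||x|| = 8.9126
Step 2: Compute scaling factor.
scale = max(0, 1 - 2.25/8.9126) = 0.7475
Step 3: prox(x) = [3.0285, -2.4377, -5.4107]
||prox(x)|| = 6.6626
Step 4: Proximal objective.
0.5*||prox-x||^2 = 2.5313
lambda*||prox|| = 14.9909
Total = 17.522


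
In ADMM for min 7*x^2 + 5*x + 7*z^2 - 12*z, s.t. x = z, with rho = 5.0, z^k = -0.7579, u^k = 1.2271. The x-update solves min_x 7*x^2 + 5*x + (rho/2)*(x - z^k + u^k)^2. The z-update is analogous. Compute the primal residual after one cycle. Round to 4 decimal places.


ADMM iteration with rho = 5.0, z^k = -0.7579, u^k = 1.2271
Step 1: x-update.
Minimize 7*x^2 + 5*x + (5.0/2)*(x + 0.7579 + 1.2271)^2
FOC: (2*7 + 5.0)*x = -5 + 5.0*(-0.7579 - 1.2271)
x^{k+1} = -0.7855
Step 2: z-update.
Minimize 7*z^2 - 12*z + (5.0/2)*(-0.7855 - z + 1.2271)^2
FOC: (2*7 + 5.0)*z = 12 + 5.0*(-0.7855 + 1.2271)
z^{k+1} = 0.7478
Step 3: u-update.
u^{k+1} = 1.2271 - 0.7855 - 0.7478 = -0.3062
Step 4: Primal residual = |-0.7855 - 0.7478| = 1.5333


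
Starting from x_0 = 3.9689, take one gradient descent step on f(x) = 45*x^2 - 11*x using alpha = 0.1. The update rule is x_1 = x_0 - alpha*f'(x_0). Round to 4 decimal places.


We compute the gradient at x_0 and apply the update.
f'(x) = 90*x - 11
f'(3.9689) = 90*3.9689 - 11 = 346.201
x_1 = 3.9689 - 0.1*346.201 = -30.6512


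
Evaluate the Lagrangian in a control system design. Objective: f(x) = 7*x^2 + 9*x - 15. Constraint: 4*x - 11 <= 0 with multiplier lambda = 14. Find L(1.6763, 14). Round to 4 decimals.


Step 1: Evaluate f(x).
f(1.6763) = 7*1.6763^2 + 9*1.6763 - 15 = 19.7566
Step 2: Evaluate g(x).
g(1.6763) = 4*1.6763 - 11 = -4.2948
Step 3: Compute Lagrangian.
L = 19.7566 + 14*-4.2948 = -40.3706


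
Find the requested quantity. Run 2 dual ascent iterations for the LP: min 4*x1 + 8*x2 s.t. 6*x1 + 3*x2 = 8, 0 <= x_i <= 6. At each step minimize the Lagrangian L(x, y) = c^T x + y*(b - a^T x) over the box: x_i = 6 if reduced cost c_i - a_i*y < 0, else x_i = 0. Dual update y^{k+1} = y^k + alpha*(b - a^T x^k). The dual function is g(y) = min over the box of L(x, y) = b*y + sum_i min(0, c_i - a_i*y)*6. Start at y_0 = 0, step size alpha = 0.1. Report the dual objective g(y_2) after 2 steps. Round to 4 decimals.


Dual ascent for LP: min 4*x1 + 8*x2, 6*x1 + 3*x2 = 8, 0 <= x_i <= 6
Step 1: y^k = 0.0, reduced costs: (4.0, 8.0)
  x^k = (0.0, 0.0), subgradient = b - a^T x = 8.0
  y^{k+1} = 0.0 + 0.1*8.0 = 0.8
Step 2: y^k = 0.8, reduced costs: (-0.8, 5.6)
  x^k = (6.0, 0.0), subgradient = b - a^T x = -28.0
  y^{k+1} = 0.8 + 0.1*-28.0 = -2.0
Dual objective at y_2 = -2.0: reduced costs (16.0, 14.0), box minimizer x = (0.0, 0.0)
g(y_2) = b*y + (c1 - a1*y)*x1 + (c2 - a2*y)*x2 = 8*(-2.0) + 16.0*0.0 + 14.0*0.0 = -16.0 + 0.0 + 0.0 = -16.0


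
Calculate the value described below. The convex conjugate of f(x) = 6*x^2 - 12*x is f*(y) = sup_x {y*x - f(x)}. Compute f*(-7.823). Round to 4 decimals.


f*(y) = sup_x {y*x - a*x^2 - b*x} = sup_x {(y-b)*x - a*x^2}
FOC: (y - b) - 2a*x = 0 => x* = (y - b)/(2a)
x* = (-7.823 + 12)/(2*6) = 0.3481
f*(-7.823) = (y-b)^2/(4a) = (-7.823 + 12)^2/(4*6)
= 17.4473/24 = 0.727


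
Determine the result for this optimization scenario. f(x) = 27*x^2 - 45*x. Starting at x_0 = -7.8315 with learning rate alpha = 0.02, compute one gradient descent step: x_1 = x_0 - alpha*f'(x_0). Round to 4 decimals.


We compute the gradient at x_0 and apply the update.
f'(x) = 54*x - 45
f'(-7.8315) = 54*-7.8315 - 45 = -467.901
x_1 = -7.8315 - 0.02*-467.901 = 1.5265


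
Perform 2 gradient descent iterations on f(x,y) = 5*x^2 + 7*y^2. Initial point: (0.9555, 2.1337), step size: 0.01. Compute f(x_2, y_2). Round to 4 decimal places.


Gradient descent on f(x,y) = 5*x^2 + 7*y^2.
Starting point: (0.9555, 2.1337), alpha = 0.01
Step 1: grad_x = 2*5*0.9555 = 9.555, grad_y = 2*7*2.1337 = 29.8718
  x_1 = 0.9555 - 0.01*9.555 = 0.86
  y_1 = 2.1337 - 0.01*29.8718 = 1.835
Step 2: grad_x = 2*5*0.86 = 8.5995, grad_y = 2*7*1.835 = 25.6897
  x_2 = 0.86 - 0.01*8.5995 = 0.774
  y_2 = 1.835 - 0.01*25.6897 = 1.5781
f(0.774, 1.5781) = 5*0.774^2 + 7*1.5781^2 = 20.4275


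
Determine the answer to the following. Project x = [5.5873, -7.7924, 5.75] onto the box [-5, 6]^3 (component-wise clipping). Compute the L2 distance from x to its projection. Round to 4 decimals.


Project each component onto [-5, 6].
clip(5.5873) = 5.5873, clip(-7.7924) = -5.0, clip(5.75) = 5.75
Projection = [5.5873, -5.0, 5.75]
Squared diffs: [0.0, 7.7975, 0.0]
Distance = sqrt(7.7975) = 2.7924


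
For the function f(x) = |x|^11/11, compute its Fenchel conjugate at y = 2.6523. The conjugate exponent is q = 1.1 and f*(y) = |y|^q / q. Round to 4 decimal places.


The conjugate exponent q satisfies 1/p + 1/q = 1.
p = 11, so q = 11/(11 - 1) = 1.1
|y|^q = 2.6523^1.1 = 2.9241
f*(2.6523) = 2.9241 / 1.1 = 2.6582


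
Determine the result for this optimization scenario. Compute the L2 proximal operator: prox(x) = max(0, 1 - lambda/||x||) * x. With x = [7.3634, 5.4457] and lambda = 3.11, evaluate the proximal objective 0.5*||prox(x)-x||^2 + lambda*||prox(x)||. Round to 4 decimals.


Step 1: Compute ||x||.
||x|| = 9.1583
Step 2: Compute scaling factor.
scale = max(0, 1 - 3.11/9.1583) = 0.6604
Step 3: prox(x) = [4.8629, 3.5964]
||prox(x)|| = 6.0483
Step 4: Proximal objective.
0.5*||prox-x||^2 = 4.8361
lambda*||prox|| = 18.8102
Total = 23.6464


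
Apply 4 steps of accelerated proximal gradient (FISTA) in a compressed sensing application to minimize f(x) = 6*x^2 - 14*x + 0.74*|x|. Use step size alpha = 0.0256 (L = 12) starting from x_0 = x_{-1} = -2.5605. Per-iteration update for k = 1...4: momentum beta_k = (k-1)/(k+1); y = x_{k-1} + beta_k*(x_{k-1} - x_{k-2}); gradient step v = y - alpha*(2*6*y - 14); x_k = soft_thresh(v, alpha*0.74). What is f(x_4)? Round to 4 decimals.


FISTA on f(x) = 6*x^2 - 14*x + 0.74*|x|
L = 12, alpha = 0.0256
Iteration 1: beta = 0.0, y = -2.5605 + 0.0*(-2.5605 + 2.5605) = -2.5605
  grad(y) = -44.726, v = y - alpha*grad = -1.4155
  prox(v) = soft_thresh(-1.4155, 0.0189) = -1.3966
Iteration 2: beta = 0.3333, y = -1.3966 + 0.3333*(-1.3966 + 2.5605) = -1.0086
  grad(y) = -26.1031, v = y - alpha*grad = -0.3404
  prox(v) = soft_thresh(-0.3404, 0.0189) = -0.3214
Iteration 3: beta = 0.5, y = -0.3214 + 0.5*(-0.3214 + 1.3966) = 0.2162
  grad(y) = -11.406, v = y - alpha*grad = 0.5082
  prox(v) = soft_thresh(0.5082, 0.0189) = 0.4892
Iteration 4: beta = 0.6, y = 0.4892 + 0.6*(0.4892 + 0.3214) = 0.9756
  grad(y) = -2.2928, v = y - alpha*grad = 1.0343
  prox(v) = soft_thresh(1.0343, 0.0189) = 1.0153
f(x_4) = 6*1.0153^2 - 14*1.0153 + 0.74*|1.0153| = -7.2779


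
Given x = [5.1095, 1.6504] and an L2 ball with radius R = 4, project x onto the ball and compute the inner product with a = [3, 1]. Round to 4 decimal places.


Step 1: Compute ||x|| (intermediates to 6 decimals).
||x|| = sqrt(5.1095^2 + 1.6504^2) = 5.369433
Step 2: Project.
Since ||x|| > R, scale = R/||x|| = 4/5.369433 = 0.744958, proj(x) = scale * x
proj(x) = [3.806363, 1.229479]
Step 3: Dot product.
a^T * proj(x) = 3*3.806363 + 1*1.229479 = 12.6486


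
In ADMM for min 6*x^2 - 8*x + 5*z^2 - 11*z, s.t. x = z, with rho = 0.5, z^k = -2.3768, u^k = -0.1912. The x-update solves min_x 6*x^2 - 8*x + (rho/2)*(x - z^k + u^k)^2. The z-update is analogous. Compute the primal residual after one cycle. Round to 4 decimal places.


ADMM iteration with rho = 0.5, z^k = -2.3768, u^k = -0.1912
Step 1: x-update.
Minimize 6*x^2 - 8*x + (0.5/2)*(x + 2.3768 - 0.1912)^2
FOC: (2*6 + 0.5)*x = 8 + 0.5*(-2.3768 + 0.1912)
x^{k+1} = 0.5526
Step 2: z-update.
Minimize 5*z^2 - 11*z + (0.5/2)*(0.5526 - z - 0.1912)^2
FOC: (2*5 + 0.5)*z = 11 + 0.5*(0.5526 - 0.1912)
z^{k+1} = 1.0648
Step 3: u-update.
u^{k+1} = -0.1912 + 0.5526 - 1.0648 = -0.7035
Step 4: Primal residual = |0.5526 - 1.0648| = 0.5123


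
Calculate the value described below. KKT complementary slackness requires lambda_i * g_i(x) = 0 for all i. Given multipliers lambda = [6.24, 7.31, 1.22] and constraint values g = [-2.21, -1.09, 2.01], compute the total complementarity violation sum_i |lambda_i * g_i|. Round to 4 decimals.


KKT complementary slackness check:
lambda_1 * g_1 = 6.24 * -2.21 = -13.7904
lambda_2 * g_2 = 7.31 * -1.09 = -7.9679
lambda_3 * g_3 = 1.22 * 2.01 = 2.4522
Total violation = 13.7904 + 7.9679 + 2.4522 = 24.2105


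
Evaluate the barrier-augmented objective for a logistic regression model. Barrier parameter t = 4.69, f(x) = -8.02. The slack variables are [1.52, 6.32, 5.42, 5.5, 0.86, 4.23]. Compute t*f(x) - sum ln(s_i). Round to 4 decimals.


Step 1: Compute log-barrier.
ln values: [0.4187, 1.8437, 1.6901, 1.7047, -0.1508, 1.4422]
phi = -(0.4187 + 1.8437 + 1.6901 + 1.7047 - 0.1508 + 1.4422) = -6.9487
Step 2: Compute augmented objective.
t*f(x) = 4.69*-8.02 = -37.6138
Total = -37.6138 - 6.9487 = -44.5625


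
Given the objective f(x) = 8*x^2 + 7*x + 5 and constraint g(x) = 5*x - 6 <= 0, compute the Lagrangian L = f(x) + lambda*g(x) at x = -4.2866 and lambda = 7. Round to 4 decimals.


Step 1: Evaluate f(x).
f(-4.2866) = 8*(-4.2866)^2 + 7*(-4.2866) + 5 = 121.9933
Step 2: Evaluate g(x).
g(-4.2866) = 5*-4.2866 - 6 = -27.433
Step 3: Compute Lagrangian.
L = 121.9933 + 7*-27.433 = -70.0377


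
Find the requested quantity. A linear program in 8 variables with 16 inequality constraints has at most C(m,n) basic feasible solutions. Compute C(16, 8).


Each vertex corresponds to some choice of n active constraints out of m, so the number of vertices is at most C(m, n) = m! / (n!(m-n)!).
m = 16, n = 8
Numerator: 16 * 15 * 14 * 13 * 12 * 11 * 10 * 9
Denominator: 8! = 40320
C(16, 8) = 12870


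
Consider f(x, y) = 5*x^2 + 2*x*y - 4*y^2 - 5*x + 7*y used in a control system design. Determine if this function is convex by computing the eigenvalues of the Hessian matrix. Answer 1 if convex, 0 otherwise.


The Hessian of f(x,y) = 5*x^2 + 2*x*y - 4*y^2 - 5*x + 7*y is:
H = [[10, 2], [2, -8]]
Trace = 10 - 8 = 2
Determinant = 10*-8 - (2)^2 = -84
Discriminant = (2)^2 - 4*-84 = 340.0
Eigenvalues: lambda_1 = -8.2195, lambda_2 = 10.2195
The function is not convex.

0


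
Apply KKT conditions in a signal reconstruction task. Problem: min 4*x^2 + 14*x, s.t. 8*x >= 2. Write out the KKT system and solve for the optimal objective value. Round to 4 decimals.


Step 1: Try lambda = 0 (constraint inactive).
x_unc = -14/(2*4) = -1.75
Check: 8*-1.75 = -14.0 < 2 -- violated!
Step 2: Constraint must be active: 8*x = 2
x* = 2/8 = 0.25
lambda = (2*4*0.25 + 14)/8 = 2.0
Step 3: Compute optimal value.
f(x*) = 4*0.25^2 + 14*0.25 = 3.75


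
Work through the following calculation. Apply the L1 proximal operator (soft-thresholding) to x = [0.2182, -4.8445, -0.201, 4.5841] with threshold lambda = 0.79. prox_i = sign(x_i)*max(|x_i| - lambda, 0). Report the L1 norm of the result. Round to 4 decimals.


Soft-thresholding with lambda = 0.79:
prox(0.2182) = sign(0.2182)*max(|0.2182| - 0.79, 0) = 0.0
prox(-4.8445) = sign(-4.8445)*max(|-4.8445| - 0.79, 0) = -4.0545
prox(-0.201) = sign(-0.201)*max(|-0.201| - 0.79, 0) = 0.0
prox(4.5841) = sign(4.5841)*max(|4.5841| - 0.79, 0) = 3.7941
prox(x) = [0.0, -4.0545, 0.0, 3.7941]
||prox(x)||_1 = 0.0 + 4.0545 + 0.0 + 3.7941 = 7.8486


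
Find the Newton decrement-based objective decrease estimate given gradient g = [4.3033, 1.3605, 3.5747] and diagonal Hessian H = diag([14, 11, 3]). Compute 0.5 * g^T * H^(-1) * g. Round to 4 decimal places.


Step 1: H is diagonal, so H^(-1) * g = [0.3074, 0.1237, 1.1916].
Step 2: g^T H^(-1) g = sum_i g_i^2 / H_ii
  = (4.3033)^2/14 + (1.3605)^2/11 + (3.5747)^2/3
  = 1.3227 + 0.1683 + 4.2595 = 5.7505
Step 3: Objective decrease = 0.5 * g^T H^(-1) g = 2.8753


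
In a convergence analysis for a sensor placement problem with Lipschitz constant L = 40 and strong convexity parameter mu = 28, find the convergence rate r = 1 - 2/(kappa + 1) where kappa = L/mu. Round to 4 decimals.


Step 1: Compute the condition number.
kappa = L/mu = 40/28 = 1.4286
Step 2: Compute the convergence rate.
r = 1 - 2/(kappa + 1) = 1 - 2*mu/(L + mu) = (L - mu)/(L + mu) = 12/68 = 0.1765


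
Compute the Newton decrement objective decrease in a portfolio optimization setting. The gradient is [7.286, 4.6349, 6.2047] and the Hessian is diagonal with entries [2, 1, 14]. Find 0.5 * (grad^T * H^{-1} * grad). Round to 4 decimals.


Step 1: H is diagonal, so H^(-1) * g = [3.643, 4.6349, 0.4432].
Step 2: g^T H^(-1) g = sum_i g_i^2 / H_ii
  = (7.286)^2/2 + (4.6349)^2/1 + (6.2047)^2/14
  = 26.5429 + 21.4823 + 2.7499 = 50.7751
Step 3: Objective decrease = 0.5 * g^T H^(-1) g = 25.3875


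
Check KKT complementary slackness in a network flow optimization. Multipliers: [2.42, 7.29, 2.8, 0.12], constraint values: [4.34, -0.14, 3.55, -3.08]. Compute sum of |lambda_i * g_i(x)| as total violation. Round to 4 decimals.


KKT complementary slackness check:
lambda_1 * g_1 = 2.42 * 4.34 = 10.5028
lambda_2 * g_2 = 7.29 * -0.14 = -1.0206
lambda_3 * g_3 = 2.8 * 3.55 = 9.94
lambda_4 * g_4 = 0.12 * -3.08 = -0.3696
Total violation = 10.5028 + 1.0206 + 9.94 + 0.3696 = 21.833


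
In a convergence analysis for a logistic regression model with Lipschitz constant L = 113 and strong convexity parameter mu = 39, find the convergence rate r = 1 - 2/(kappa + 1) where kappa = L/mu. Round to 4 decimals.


Step 1: Compute the condition number.
kappa = L/mu = 113/39 = 2.8974
Step 2: Compute the convergence rate.
r = 1 - 2/(kappa + 1) = 1 - 2*mu/(L + mu) = (L - mu)/(L + mu) = 74/152 = 0.4868


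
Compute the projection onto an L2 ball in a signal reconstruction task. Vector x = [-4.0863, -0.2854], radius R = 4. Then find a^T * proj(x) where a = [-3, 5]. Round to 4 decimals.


Step 1: Compute ||x|| (intermediates to 6 decimals).
||x|| = sqrt((-4.0863)^2 + (-0.2854)^2) = 4.096254
Step 2: Project.
Since ||x|| > R, scale = R/||x|| = 4/4.096254 = 0.976502, proj(x) = scale * x
proj(x) = [-3.99028, -0.278694]
Step 3: Dot product.
a^T * proj(x) = -3*(-3.99028) + 5*(-0.278694) = 10.5774


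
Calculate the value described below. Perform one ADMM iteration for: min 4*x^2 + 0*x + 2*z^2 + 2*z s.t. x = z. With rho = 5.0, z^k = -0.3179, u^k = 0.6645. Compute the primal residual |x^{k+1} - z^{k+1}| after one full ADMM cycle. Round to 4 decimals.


ADMM iteration with rho = 5.0, z^k = -0.3179, u^k = 0.6645
Step 1: x-update.
Minimize 4*x^2 + 0*x + (5.0/2)*(x + 0.3179 + 0.6645)^2
FOC: (2*4 + 5.0)*x = 0 + 5.0*(-0.3179 - 0.6645)
x^{k+1} = -0.3778
Step 2: z-update.
Minimize 2*z^2 + 2*z + (5.0/2)*(-0.3778 - z + 0.6645)^2
FOC: (2*2 + 5.0)*z = -2 + 5.0*(-0.3778 + 0.6645)
z^{k+1} = -0.063
Step 3: u-update.
u^{k+1} = 0.6645 - 0.3778 + 0.063 = 0.3496
Step 4: Primal residual = |-0.3778 + 0.063| = 0.3149


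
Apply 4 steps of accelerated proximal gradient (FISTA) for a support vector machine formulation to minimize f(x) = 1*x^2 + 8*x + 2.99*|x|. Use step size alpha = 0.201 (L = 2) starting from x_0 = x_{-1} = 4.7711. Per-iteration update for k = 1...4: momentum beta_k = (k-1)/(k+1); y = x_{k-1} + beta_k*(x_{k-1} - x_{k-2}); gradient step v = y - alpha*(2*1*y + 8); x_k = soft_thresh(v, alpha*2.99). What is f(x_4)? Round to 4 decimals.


FISTA on f(x) = 1*x^2 + 8*x + 2.99*|x|
L = 2, alpha = 0.201
Iteration 1: beta = 0.0, y = 4.7711 + 0.0*(4.7711 - 4.7711) = 4.7711
  grad(y) = 17.5422, v = y - alpha*grad = 1.2451
  prox(v) = soft_thresh(1.2451, 0.601) = 0.6441
Iteration 2: beta = 0.3333, y = 0.6441 + 0.3333*(0.6441 - 4.7711) = -0.7315
  grad(y) = 6.5369, v = y - alpha*grad = -2.0455
  prox(v) = soft_thresh(-2.0455, 0.601) = -1.4445
Iteration 3: beta = 0.5, y = -1.4445 + 0.5*(-1.4445 - 0.6441) = -2.4888
  grad(y) = 3.0225, v = y - alpha*grad = -3.0963
  prox(v) = soft_thresh(-3.0963, 0.601) = -2.4953
Iteration 4: beta = 0.6, y = -2.4953 + 0.6*(-2.4953 + 1.4445) = -3.1258
  grad(y) = 1.7484, v = y - alpha*grad = -3.4772
  prox(v) = soft_thresh(-3.4772, 0.601) = -2.8762
f(x_4) = 1*(-2.8762)^2 + 8*(-2.8762) + 2.99*|-2.8762| = -6.1372


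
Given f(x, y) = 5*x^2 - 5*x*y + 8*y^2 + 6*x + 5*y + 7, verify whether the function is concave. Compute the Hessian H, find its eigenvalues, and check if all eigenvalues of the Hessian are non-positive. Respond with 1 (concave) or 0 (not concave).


The Hessian of f(x,y) = 5*x^2 - 5*x*y + 8*y^2 + 6*x + 5*y + 7 is:
H = [[10, -5], [-5, 16]]
Trace = 10 + 16 = 26
Determinant = 10*16 - (-5)^2 = 135
Discriminant = (26)^2 - 4*135 = 136.0
Eigenvalues: lambda_1 = 7.169, lambda_2 = 18.831
The function is not concave.

0


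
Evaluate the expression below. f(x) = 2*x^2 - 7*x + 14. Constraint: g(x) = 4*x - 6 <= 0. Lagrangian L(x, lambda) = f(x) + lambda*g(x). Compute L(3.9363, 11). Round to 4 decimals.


Step 1: Evaluate f(x).
f(3.9363) = 2*3.9363^2 - 7*3.9363 + 14 = 17.4348
Step 2: Evaluate g(x).
g(3.9363) = 4*3.9363 - 6 = 9.7452
Step 3: Compute Lagrangian.
L = 17.4348 + 11*9.7452 = 124.632


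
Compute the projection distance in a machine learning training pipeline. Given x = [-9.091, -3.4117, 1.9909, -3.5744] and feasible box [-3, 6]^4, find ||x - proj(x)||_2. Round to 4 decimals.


Project each component onto [-3, 6].
clip(-9.091) = -3.0, clip(-3.4117) = -3.0, clip(1.9909) = 1.9909, clip(-3.5744) = -3.0
Projection = [-3.0, -3.0, 1.9909, -3.0]
Squared diffs: [37.1003, 0.1695, 0.0, 0.3299]
Distance = sqrt(37.5997) = 6.1319


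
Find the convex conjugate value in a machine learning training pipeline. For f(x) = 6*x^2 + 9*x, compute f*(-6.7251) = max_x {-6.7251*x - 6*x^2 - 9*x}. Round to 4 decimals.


f*(y) = sup_x {y*x - a*x^2 - b*x} = sup_x {(y-b)*x - a*x^2}
FOC: (y - b) - 2a*x = 0 => x* = (y - b)/(2a)
x* = (-6.7251 - 9)/(2*6) = -1.3104
f*(-6.7251) = (y-b)^2/(4a) = (-6.7251 - 9)^2/(4*6)
= 247.2788/24 = 10.3033


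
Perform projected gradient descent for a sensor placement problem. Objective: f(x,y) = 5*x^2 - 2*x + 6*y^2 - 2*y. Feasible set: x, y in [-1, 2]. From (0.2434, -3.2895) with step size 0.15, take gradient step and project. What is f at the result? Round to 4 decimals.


Step 1: Compute gradient at (0.2434, -3.2895).
grad_x = 2*5*0.2434 - 2 = 0.434
grad_y = 2*6*-3.2895 - 2 = -41.474
Step 2: Gradient step.
x_raw = 0.2434 - 0.15*0.434 = 0.1783
y_raw = -3.2895 - 0.15*-41.474 = 2.9316
Step 3: Project onto [-1, 2].
x_proj = clip(0.1783) = 0.1783
y_proj = clip(2.9316) = 2.0
Step 4: Evaluate f.
f(0.1783, 2.0) = 19.8024


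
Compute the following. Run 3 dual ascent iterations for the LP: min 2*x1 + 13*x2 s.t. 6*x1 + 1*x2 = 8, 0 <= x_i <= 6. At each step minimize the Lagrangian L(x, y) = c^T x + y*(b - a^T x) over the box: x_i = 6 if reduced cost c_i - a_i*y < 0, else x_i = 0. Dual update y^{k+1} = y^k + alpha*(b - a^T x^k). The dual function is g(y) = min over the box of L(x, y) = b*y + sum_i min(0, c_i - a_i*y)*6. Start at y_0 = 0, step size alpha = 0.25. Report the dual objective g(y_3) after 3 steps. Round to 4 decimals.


Dual ascent for LP: min 2*x1 + 13*x2, 6*x1 + 1*x2 = 8, 0 <= x_i <= 6
Step 1: y^k = 0.0, reduced costs: (2.0, 13.0)
  x^k = (0.0, 0.0), subgradient = b - a^T x = 8.0
  y^{k+1} = 0.0 + 0.25*8.0 = 2.0
Step 2: y^k = 2.0, reduced costs: (-10.0, 11.0)
  x^k = (6.0, 0.0), subgradient = b - a^T x = -28.0
  y^{k+1} = 2.0 + 0.25*-28.0 = -5.0
Step 3: y^k = -5.0, reduced costs: (32.0, 18.0)
  x^k = (0.0, 0.0), subgradient = b - a^T x = 8.0
  y^{k+1} = -5.0 + 0.25*8.0 = -3.0
Dual objective at y_3 = -3.0: reduced costs (20.0, 16.0), box minimizer x = (0.0, 0.0)
g(y_3) = b*y + (c1 - a1*y)*x1 + (c2 - a2*y)*x2 = 8*(-3.0) + 20.0*0.0 + 16.0*0.0 = -24.0 + 0.0 + 0.0 = -24.0


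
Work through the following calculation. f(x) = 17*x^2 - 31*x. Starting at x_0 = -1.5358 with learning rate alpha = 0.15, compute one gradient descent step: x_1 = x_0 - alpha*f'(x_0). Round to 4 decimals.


We compute the gradient at x_0 and apply the update.
f'(x) = 34*x - 31
f'(-1.5358) = 34*-1.5358 - 31 = -83.2172
x_1 = -1.5358 - 0.15*-83.2172 = 10.9468


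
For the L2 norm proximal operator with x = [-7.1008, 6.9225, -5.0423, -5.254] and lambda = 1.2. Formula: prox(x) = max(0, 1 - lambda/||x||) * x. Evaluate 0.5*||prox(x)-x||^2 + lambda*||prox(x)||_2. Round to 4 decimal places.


Step 1: Compute ||x||.
||x|| = 12.3033
Step 2: Compute scaling factor.
scale = max(0, 1 - 1.2/12.3033) = 0.9025
Step 3: prox(x) = [-6.4082, 6.2473, -4.5505, -4.7416]
||prox(x)|| = 11.1033
Step 4: Proximal objective.
0.5*||prox-x||^2 = 0.72
lambda*||prox|| = 13.324
Total = 14.044


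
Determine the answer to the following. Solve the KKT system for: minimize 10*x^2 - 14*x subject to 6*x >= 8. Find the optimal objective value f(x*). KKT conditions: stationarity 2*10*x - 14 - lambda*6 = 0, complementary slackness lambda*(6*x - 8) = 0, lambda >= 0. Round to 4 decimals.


Step 1: Try lambda = 0 (constraint inactive).
x_unc = 14/(2*10) = 0.7
Check: 6*0.7 = 4.2 < 8 -- violated!
Step 2: Constraint must be active: 6*x = 8
x* = 8/6 = 4/3 = 1.3333 (rounded; the exact value 4/3 is used below)
lambda = (2*10*(4/3) - 14)/6 = 2.1111
Step 3: Compute optimal value.
f(x*) = 10*(4/3)^2 - 14*(4/3) = -0.8889


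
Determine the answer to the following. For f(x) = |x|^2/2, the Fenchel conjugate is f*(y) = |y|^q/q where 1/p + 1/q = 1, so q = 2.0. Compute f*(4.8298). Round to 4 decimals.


The conjugate exponent q satisfies 1/p + 1/q = 1.
p = 2, so q = 2/(2 - 1) = 2.0
|y|^q = 4.8298^2.0 = 23.327
f*(4.8298) = 23.327 / 2.0 = 11.6635


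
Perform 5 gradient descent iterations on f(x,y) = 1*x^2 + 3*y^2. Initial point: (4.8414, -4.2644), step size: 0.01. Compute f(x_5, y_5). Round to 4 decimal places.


Gradient descent on f(x,y) = 1*x^2 + 3*y^2.
Starting point: (4.8414, -4.2644), alpha = 0.01
Step 1: grad_x = 2*1*4.8414 = 9.6828, grad_y = 2*3*-4.2644 = -25.5864
  x_1 = 4.8414 - 0.01*9.6828 = 4.7446
  y_1 = -4.2644 - 0.01*-25.5864 = -4.0085
Step 2: grad_x = 2*1*4.7446 = 9.4891, grad_y = 2*3*-4.0085 = -24.0512
  x_2 = 4.7446 - 0.01*9.4891 = 4.6497
  y_2 = -4.0085 - 0.01*-24.0512 = -3.768
Step 3: grad_x = 2*1*4.6497 = 9.2994, grad_y = 2*3*-3.768 = -22.6081
  x_3 = 4.6497 - 0.01*9.2994 = 4.5567
  y_3 = -3.768 - 0.01*-22.6081 = -3.5419
Step 4: grad_x = 2*1*4.5567 = 9.1134, grad_y = 2*3*-3.5419 = -21.2517
  x_4 = 4.5567 - 0.01*9.1134 = 4.4656
  y_4 = -3.5419 - 0.01*-21.2517 = -3.3294
Step 5: grad_x = 2*1*4.4656 = 8.9311, grad_y = 2*3*-3.3294 = -19.9766
  x_5 = 4.4656 - 0.01*8.9311 = 4.3762
  y_5 = -3.3294 - 0.01*-19.9766 = -3.1297
f(4.3762, -3.1297) = 1*4.3762^2 + 3*(-3.1297)^2 = 48.5358


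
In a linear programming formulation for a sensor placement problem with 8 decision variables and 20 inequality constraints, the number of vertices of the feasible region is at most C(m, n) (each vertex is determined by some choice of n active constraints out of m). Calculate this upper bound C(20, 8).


Each vertex corresponds to some choice of n active constraints out of m, so the number of vertices is at most C(m, n) = m! / (n!(m-n)!).
m = 20, n = 8
Numerator: 20 * 19 * 18 * 17 * 16 * 15 * 14 * 13
Denominator: 8! = 40320
C(20, 8) = 125970


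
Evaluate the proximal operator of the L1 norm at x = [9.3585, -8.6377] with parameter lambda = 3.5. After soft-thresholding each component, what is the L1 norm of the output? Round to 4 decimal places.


Soft-thresholding with lambda = 3.5:
prox(9.3585) = sign(9.3585)*max(|9.3585| - 3.5, 0) = 5.8585
prox(-8.6377) = sign(-8.6377)*max(|-8.6377| - 3.5, 0) = -5.1377
prox(x) = [5.8585, -5.1377]
||prox(x)||_1 = 5.8585 + 5.1377 = 10.9962


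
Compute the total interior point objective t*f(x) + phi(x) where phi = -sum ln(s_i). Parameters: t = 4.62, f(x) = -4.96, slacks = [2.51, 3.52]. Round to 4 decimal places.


Step 1: Compute log-barrier.
ln values: [0.9203, 1.2585]
phi = -(0.9203 + 1.2585) = -2.1787
Step 2: Compute augmented objective.
t*f(x) = 4.62*-4.96 = -22.9152
Total = -22.9152 - 2.1787 = -25.0939


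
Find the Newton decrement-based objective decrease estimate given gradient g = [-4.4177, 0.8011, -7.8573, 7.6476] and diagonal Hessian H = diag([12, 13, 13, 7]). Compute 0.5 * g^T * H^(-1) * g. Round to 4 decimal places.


Step 1: H is diagonal, so H^(-1) * g = [-0.3681, 0.0616, -0.6044, 1.0925].
Step 2: g^T H^(-1) g = sum_i g_i^2 / H_ii
  = (-4.4177)^2/12 + (0.8011)^2/13 + (-7.8573)^2/13 + (7.6476)^2/7
  = 1.6263 + 0.0494 + 4.749 + 8.3551 = 14.7798
Step 3: Objective decrease = 0.5 * g^T H^(-1) g = 7.3899


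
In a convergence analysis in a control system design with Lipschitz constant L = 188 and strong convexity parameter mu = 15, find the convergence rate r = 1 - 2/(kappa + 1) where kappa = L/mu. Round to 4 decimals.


Step 1: Compute the condition number.
kappa = L/mu = 188/15 = 12.5333
Step 2: Compute the convergence rate.
r = 1 - 2/(kappa + 1) = 1 - 2*mu/(L + mu) = (L - mu)/(L + mu) = 173/203 = 0.8522


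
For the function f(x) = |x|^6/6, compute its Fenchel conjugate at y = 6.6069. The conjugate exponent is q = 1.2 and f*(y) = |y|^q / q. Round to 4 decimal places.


The conjugate exponent q satisfies 1/p + 1/q = 1.
p = 6, so q = 6/(6 - 1) = 1.2
|y|^q = 6.6069^1.2 = 9.6382
f*(6.6069) = 9.6382 / 1.2 = 8.0319


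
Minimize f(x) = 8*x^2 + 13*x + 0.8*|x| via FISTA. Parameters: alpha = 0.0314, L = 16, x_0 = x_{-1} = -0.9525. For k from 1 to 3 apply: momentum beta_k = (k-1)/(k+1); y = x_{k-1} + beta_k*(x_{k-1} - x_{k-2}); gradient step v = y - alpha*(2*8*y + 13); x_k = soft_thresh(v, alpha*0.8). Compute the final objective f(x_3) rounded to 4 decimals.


FISTA on f(x) = 8*x^2 + 13*x + 0.8*|x|
L = 16, alpha = 0.0314
Iteration 1: beta = 0.0, y = -0.9525 + 0.0*(-0.9525 + 0.9525) = -0.9525
  grad(y) = -2.24, v = y - alpha*grad = -0.8822
  prox(v) = soft_thresh(-0.8822, 0.0251) = -0.857
Iteration 2: beta = 0.3333, y = -0.857 + 0.3333*(-0.857 + 0.9525) = -0.8252
  grad(y) = -0.2036, v = y - alpha*grad = -0.8188
  prox(v) = soft_thresh(-0.8188, 0.0251) = -0.7937
Iteration 3: beta = 0.5, y = -0.7937 + 0.5*(-0.7937 + 0.857) = -0.762
  grad(y) = 0.8073, v = y - alpha*grad = -0.7874
  prox(v) = soft_thresh(-0.7874, 0.0251) = -0.7623
f(x_3) = 8*(-0.7623)^2 + 13*(-0.7623) + 0.8*|-0.7623| = -4.6512


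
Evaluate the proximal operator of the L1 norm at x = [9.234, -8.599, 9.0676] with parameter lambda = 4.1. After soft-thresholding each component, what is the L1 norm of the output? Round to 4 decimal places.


Soft-thresholding with lambda = 4.1:
prox(9.234) = sign(9.234)*max(|9.234| - 4.1, 0) = 5.134
prox(-8.599) = sign(-8.599)*max(|-8.599| - 4.1, 0) = -4.499
prox(9.0676) = sign(9.0676)*max(|9.0676| - 4.1, 0) = 4.9676
prox(x) = [5.134, -4.499, 4.9676]
||prox(x)||_1 = 5.134 + 4.499 + 4.9676 = 14.6006


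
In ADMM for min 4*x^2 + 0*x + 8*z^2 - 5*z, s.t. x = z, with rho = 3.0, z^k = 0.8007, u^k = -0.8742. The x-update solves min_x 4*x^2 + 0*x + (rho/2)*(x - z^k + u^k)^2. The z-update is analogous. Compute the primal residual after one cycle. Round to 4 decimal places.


ADMM iteration with rho = 3.0, z^k = 0.8007, u^k = -0.8742
Step 1: x-update.
Minimize 4*x^2 + 0*x + (3.0/2)*(x - 0.8007 - 0.8742)^2
FOC: (2*4 + 3.0)*x = 0 + 3.0*(0.8007 + 0.8742)
x^{k+1} = 0.4568
Step 2: z-update.
Minimize 8*z^2 - 5*z + (3.0/2)*(0.4568 - z - 0.8742)^2
FOC: (2*8 + 3.0)*z = 5 + 3.0*(0.4568 - 0.8742)
z^{k+1} = 0.1973
Step 3: u-update.
u^{k+1} = -0.8742 + 0.4568 - 0.1973 = -0.6147
Step 4: Primal residual = |0.4568 - 0.1973| = 0.2595


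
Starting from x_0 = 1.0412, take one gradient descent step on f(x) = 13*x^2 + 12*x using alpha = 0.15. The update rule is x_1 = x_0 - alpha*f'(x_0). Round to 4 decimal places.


We compute the gradient at x_0 and apply the update.
f'(x) = 26*x + 12
f'(1.0412) = 26*1.0412 + 12 = 39.0712
x_1 = 1.0412 - 0.15*39.0712 = -4.8195


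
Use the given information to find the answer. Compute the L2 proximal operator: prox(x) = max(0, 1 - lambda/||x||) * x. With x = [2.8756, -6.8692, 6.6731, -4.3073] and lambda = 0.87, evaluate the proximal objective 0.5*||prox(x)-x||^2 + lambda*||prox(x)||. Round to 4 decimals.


Step 1: Compute ||x||.
||x|| = 10.8875
Step 2: Compute scaling factor.
scale = max(0, 1 - 0.87/10.8875) = 0.9201
Step 3: prox(x) = [2.6458, -6.3203, 6.1399, -3.9631]
||prox(x)|| = 10.0175
Step 4: Proximal objective.
0.5*||prox-x||^2 = 0.3785
lambda*||prox|| = 8.7152
Total = 9.0937


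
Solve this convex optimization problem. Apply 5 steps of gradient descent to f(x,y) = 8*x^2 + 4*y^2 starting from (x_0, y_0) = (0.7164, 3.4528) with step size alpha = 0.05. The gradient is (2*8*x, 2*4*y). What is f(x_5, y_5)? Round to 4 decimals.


Gradient descent on f(x,y) = 8*x^2 + 4*y^2.
Starting point: (0.7164, 3.4528), alpha = 0.05
Step 1: grad_x = 2*8*0.7164 = 11.4624, grad_y = 2*4*3.4528 = 27.6224
  x_1 = 0.7164 - 0.05*11.4624 = 0.1433
  y_1 = 3.4528 - 0.05*27.6224 = 2.0717
Step 2: grad_x = 2*8*0.1433 = 2.2925, grad_y = 2*4*2.0717 = 16.5734
  x_2 = 0.1433 - 0.05*2.2925 = 0.0287
  y_2 = 2.0717 - 0.05*16.5734 = 1.243
Step 3: grad_x = 2*8*0.0287 = 0.4585, grad_y = 2*4*1.243 = 9.9441
  x_3 = 0.0287 - 0.05*0.4585 = 0.0057
  y_3 = 1.243 - 0.05*9.9441 = 0.7458
Step 4: grad_x = 2*8*0.0057 = 0.0917, grad_y = 2*4*0.7458 = 5.9664
  x_4 = 0.0057 - 0.05*0.0917 = 0.0011
  y_4 = 0.7458 - 0.05*5.9664 = 0.4475
Step 5: grad_x = 2*8*0.0011 = 0.0183, grad_y = 2*4*0.4475 = 3.5799
  x_5 = 0.0011 - 0.05*0.0183 = 0.0002
  y_5 = 0.4475 - 0.05*3.5799 = 0.2685
f(0.0002, 0.2685) = 8*0.0002^2 + 4*0.2685^2 = 0.2883


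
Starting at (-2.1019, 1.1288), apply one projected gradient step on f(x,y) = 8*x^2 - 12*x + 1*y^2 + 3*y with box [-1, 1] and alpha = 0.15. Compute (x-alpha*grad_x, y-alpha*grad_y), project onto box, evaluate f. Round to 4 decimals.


Step 1: Compute gradient at (-2.1019, 1.1288).
grad_x = 2*8*-2.1019 - 12 = -45.6304
grad_y = 2*1*1.1288 + 3 = 5.2576
Step 2: Gradient step.
x_raw = -2.1019 - 0.15*-45.6304 = 4.7427
y_raw = 1.1288 - 0.15*5.2576 = 0.3402
Step 3: Project onto [-1, 1].
x_proj = clip(4.7427) = 1.0
y_proj = clip(0.3402) = 0.3402
Step 4: Evaluate f.
f(1.0, 0.3402) = -2.8638


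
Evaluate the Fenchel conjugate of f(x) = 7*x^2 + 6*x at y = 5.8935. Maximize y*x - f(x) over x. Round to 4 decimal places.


f*(y) = sup_x {y*x - a*x^2 - b*x} = sup_x {(y-b)*x - a*x^2}
FOC: (y - b) - 2a*x = 0 => x* = (y - b)/(2a)
x* = (5.8935 - 6)/(2*7) = -0.0076
f*(5.8935) = (y-b)^2/(4a) = (5.8935 - 6)^2/(4*7)
= 0.0113/28 = 0.0004


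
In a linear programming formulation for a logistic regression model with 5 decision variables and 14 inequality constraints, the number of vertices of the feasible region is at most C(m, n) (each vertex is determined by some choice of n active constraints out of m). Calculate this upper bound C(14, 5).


Each vertex corresponds to some choice of n active constraints out of m, so the number of vertices is at most C(m, n) = m! / (n!(m-n)!).
m = 14, n = 5
Numerator: 14 * 13 * 12 * 11 * 10
Denominator: 5! = 120
C(14, 5) = 2002


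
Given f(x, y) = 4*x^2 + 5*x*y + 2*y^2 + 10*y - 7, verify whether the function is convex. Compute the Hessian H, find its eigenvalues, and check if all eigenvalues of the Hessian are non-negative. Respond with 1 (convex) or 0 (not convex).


The Hessian of f(x,y) = 4*x^2 + 5*x*y + 2*y^2 + 10*y - 7 is:
H = [[8, 5], [5, 4]]
Trace = 8 + 4 = 12
Determinant = 8*4 - (5)^2 = 7
Discriminant = (12)^2 - 4*7 = 116.0
Eigenvalues: lambda_1 = 0.6148, lambda_2 = 11.3852
The function is convex.

1


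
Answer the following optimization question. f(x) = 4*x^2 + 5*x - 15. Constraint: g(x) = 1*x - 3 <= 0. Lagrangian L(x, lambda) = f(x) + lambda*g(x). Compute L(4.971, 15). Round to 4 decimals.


Step 1: Evaluate f(x).
f(4.971) = 4*4.971^2 + 5*4.971 - 15 = 108.6984
Step 2: Evaluate g(x).
g(4.971) = 1*4.971 - 3 = 1.971
Step 3: Compute Lagrangian.
L = 108.6984 + 15*1.971 = 138.2634


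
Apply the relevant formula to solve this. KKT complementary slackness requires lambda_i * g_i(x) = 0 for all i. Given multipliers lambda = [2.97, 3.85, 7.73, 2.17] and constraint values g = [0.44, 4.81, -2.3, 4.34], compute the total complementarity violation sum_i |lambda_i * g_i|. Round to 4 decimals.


KKT complementary slackness check:
lambda_1 * g_1 = 2.97 * 0.44 = 1.3068
lambda_2 * g_2 = 3.85 * 4.81 = 18.5185
lambda_3 * g_3 = 7.73 * -2.3 = -17.779
lambda_4 * g_4 = 2.17 * 4.34 = 9.4178
Total violation = 1.3068 + 18.5185 + 17.779 + 9.4178 = 47.0221


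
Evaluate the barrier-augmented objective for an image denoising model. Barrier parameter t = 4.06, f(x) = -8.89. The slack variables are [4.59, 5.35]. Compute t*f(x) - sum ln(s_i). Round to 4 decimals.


Step 1: Compute log-barrier.
ln values: [1.5239, 1.6771]
phi = -(1.5239 + 1.6771) = -3.201
Step 2: Compute augmented objective.
t*f(x) = 4.06*-8.89 = -36.0934
Total = -36.0934 - 3.201 = -39.2944


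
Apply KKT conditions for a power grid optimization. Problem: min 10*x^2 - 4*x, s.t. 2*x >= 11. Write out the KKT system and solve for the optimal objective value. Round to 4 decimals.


Step 1: Try lambda = 0 (constraint inactive).
x_unc = 4/(2*10) = 0.2
Check: 2*0.2 = 0.4 < 11 -- violated!
Step 2: Constraint must be active: 2*x = 11
x* = 11/2 = 5.5
lambda = (2*10*5.5 - 4)/2 = 53.0
Step 3: Compute optimal value.
f(x*) = 10*5.5^2 - 4*5.5 = 280.5
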